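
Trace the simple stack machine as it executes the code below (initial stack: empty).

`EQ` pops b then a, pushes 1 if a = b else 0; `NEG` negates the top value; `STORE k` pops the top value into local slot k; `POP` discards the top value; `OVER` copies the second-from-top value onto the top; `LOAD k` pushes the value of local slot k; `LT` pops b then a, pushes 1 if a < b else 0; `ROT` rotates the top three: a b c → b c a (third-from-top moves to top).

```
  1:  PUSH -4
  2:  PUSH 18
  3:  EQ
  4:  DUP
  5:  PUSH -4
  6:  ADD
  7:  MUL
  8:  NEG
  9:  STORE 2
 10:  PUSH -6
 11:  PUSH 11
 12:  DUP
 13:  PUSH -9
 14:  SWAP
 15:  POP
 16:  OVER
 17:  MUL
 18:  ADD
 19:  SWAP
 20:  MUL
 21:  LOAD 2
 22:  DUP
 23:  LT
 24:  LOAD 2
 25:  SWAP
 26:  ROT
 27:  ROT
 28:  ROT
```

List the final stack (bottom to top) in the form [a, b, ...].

PUSH -4 -> [-4]
PUSH 18 -> [-4, 18]
EQ      -> [0]
DUP     -> [0, 0]
PUSH -4 -> [0, 0, -4]
ADD     -> [0, -4]
MUL     -> [0]
NEG     -> [0]
STORE 2 -> []
PUSH -6 -> [-6]
PUSH 11 -> [-6, 11]
DUP     -> [-6, 11, 11]
PUSH -9 -> [-6, 11, 11, -9]
SWAP    -> [-6, 11, -9, 11]
POP     -> [-6, 11, -9]
OVER    -> [-6, 11, -9, 11]
MUL     -> [-6, 11, -99]
ADD     -> [-6, -88]
SWAP    -> [-88, -6]
MUL     -> [528]
LOAD 2  -> [528, 0]
DUP     -> [528, 0, 0]
LT      -> [528, 0]
LOAD 2  -> [528, 0, 0]
SWAP    -> [528, 0, 0]
ROT     -> [0, 0, 528]
ROT     -> [0, 528, 0]
ROT     -> [528, 0, 0]

[528, 0, 0]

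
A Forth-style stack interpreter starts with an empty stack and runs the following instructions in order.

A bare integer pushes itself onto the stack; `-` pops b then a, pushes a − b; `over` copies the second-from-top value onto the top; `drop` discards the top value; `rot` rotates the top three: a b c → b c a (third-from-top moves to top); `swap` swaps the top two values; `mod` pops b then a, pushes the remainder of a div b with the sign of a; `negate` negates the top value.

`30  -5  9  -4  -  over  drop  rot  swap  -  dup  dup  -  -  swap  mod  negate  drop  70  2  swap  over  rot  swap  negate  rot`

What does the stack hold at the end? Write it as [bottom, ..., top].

30     -> [30]
-5     -> [30, -5]
9      -> [30, -5, 9]
-4     -> [30, -5, 9, -4]
-      -> [30, -5, 13]
over   -> [30, -5, 13, -5]
drop   -> [30, -5, 13]
rot    -> [-5, 13, 30]
swap   -> [-5, 30, 13]
-      -> [-5, 17]
dup    -> [-5, 17, 17]
dup    -> [-5, 17, 17, 17]
-      -> [-5, 17, 0]
-      -> [-5, 17]
swap   -> [17, -5]
mod    -> [2]
negate -> [-2]
drop   -> []
70     -> [70]
2      -> [70, 2]
swap   -> [2, 70]
over   -> [2, 70, 2]
rot    -> [70, 2, 2]
swap   -> [70, 2, 2]
negate -> [70, 2, -2]
rot    -> [2, -2, 70]

[2, -2, 70]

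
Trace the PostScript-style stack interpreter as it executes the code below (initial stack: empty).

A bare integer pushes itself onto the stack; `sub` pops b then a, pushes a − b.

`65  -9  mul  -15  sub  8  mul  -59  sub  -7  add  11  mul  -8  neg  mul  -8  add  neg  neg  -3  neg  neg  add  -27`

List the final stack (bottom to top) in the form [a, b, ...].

[-396715, -27]

65  → 65
-9  → 65 -9
mul → -585
-15 → -585 -15
sub → -570
8   → -570 8
mul → -4560
-59 → -4560 -59
sub → -4501
-7  → -4501 -7
add → -4508
11  → -4508 11
mul → -49588
-8  → -49588 -8
neg → -49588 8
mul → -396704
-8  → -396704 -8
add → -396712
neg → 396712
neg → -396712
-3  → -396712 -3
neg → -396712 3
neg → -396712 -3
add → -396715
-27 → -396715 -27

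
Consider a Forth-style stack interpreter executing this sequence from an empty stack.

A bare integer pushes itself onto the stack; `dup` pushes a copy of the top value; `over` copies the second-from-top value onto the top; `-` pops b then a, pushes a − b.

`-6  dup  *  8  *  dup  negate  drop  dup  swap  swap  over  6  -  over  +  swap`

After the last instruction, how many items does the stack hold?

-6     → [-6]
dup    → [-6, -6]
*      → [36]
8      → [36, 8]
*      → [288]
dup    → [288, 288]
negate → [288, -288]
drop   → [288]
dup    → [288, 288]
swap   → [288, 288]
swap   → [288, 288]
over   → [288, 288, 288]
6      → [288, 288, 288, 6]
-      → [288, 288, 282]
over   → [288, 288, 282, 288]
+      → [288, 288, 570]
swap   → [288, 570, 288]

3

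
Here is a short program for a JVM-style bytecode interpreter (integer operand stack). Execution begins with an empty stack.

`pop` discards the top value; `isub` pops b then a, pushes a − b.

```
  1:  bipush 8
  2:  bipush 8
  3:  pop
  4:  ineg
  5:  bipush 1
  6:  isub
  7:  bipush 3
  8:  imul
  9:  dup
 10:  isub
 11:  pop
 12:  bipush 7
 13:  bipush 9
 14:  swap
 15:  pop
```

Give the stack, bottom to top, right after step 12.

bipush 8 → 8
bipush 8 → 8 8
pop      → 8
ineg     → -8
bipush 1 → -8 1
isub     → -9
bipush 3 → -9 3
imul     → -27
dup      → -27 -27
isub     → 0
pop      → (empty)
bipush 7 → 7

[7]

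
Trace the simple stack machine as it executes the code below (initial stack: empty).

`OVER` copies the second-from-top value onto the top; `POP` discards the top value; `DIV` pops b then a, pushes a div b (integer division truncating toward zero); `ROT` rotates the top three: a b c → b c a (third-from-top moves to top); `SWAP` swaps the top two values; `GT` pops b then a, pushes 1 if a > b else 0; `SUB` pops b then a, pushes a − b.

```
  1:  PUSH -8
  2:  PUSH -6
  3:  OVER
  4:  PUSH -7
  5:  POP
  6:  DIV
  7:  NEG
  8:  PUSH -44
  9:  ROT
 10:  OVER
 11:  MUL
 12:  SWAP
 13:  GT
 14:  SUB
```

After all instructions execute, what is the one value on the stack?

PUSH -8  → [-8]
PUSH -6  → [-8, -6]
OVER     → [-8, -6, -8]
PUSH -7  → [-8, -6, -8, -7]
POP      → [-8, -6, -8]
DIV      → [-8, 0]
NEG      → [-8, 0]
PUSH -44 → [-8, 0, -44]
ROT      → [0, -44, -8]
OVER     → [0, -44, -8, -44]
MUL      → [0, -44, 352]
SWAP     → [0, 352, -44]
GT       → [0, 1]
SUB      → [-1]

-1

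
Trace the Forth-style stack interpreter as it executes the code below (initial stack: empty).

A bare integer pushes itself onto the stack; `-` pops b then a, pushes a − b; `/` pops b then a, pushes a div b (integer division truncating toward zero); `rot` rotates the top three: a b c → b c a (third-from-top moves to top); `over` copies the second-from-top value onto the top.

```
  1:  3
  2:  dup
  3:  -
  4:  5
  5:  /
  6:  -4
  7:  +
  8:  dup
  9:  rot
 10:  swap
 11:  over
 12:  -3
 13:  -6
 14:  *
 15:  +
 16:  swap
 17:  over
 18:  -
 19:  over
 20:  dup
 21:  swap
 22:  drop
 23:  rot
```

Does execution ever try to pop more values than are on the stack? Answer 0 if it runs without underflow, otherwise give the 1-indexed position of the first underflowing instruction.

3    [3]
dup  [3, 3]
-    [0]
5    [0, 5]
/    [0]
-4   [0, -4]
+    [-4]
dup  [-4, -4]
rot  — needs 3 operands, stack has 2 → underflow

9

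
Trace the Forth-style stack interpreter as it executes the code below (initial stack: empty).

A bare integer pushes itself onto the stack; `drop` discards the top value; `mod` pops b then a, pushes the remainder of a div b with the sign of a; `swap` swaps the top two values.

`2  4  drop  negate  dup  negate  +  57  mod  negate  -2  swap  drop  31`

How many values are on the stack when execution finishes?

2

2      -> 2
4      -> 2 4
drop   -> 2
negate -> -2
dup    -> -2 -2
negate -> -2 2
+      -> 0
57     -> 0 57
mod    -> 0
negate -> 0
-2     -> 0 -2
swap   -> -2 0
drop   -> -2
31     -> -2 31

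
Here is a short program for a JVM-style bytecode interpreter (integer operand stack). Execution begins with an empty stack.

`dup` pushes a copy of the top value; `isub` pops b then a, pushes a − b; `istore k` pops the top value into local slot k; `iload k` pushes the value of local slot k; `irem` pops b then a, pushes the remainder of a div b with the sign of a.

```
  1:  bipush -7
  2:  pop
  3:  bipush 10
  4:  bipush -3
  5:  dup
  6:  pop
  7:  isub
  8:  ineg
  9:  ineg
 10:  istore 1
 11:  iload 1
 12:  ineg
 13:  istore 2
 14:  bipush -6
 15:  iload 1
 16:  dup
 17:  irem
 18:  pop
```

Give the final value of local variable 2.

-13

bipush -7 : [-7]
pop       : []
bipush 10 : [10]
bipush -3 : [10, -3]
dup       : [10, -3, -3]
pop       : [10, -3]
isub      : [13]
ineg      : [-13]
ineg      : [13]
istore 1  : []
iload 1   : [13]
ineg      : [-13]
istore 2  : []
bipush -6 : [-6]
iload 1   : [-6, 13]
dup       : [-6, 13, 13]
irem      : [-6, 0]
pop       : [-6]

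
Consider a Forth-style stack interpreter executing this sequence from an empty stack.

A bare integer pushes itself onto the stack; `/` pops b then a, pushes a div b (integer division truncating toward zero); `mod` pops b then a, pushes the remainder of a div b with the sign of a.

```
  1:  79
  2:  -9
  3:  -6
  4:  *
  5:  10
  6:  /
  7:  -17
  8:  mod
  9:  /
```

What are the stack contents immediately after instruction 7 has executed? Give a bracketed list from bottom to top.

79   [79]
-9   [79, -9]
-6   [79, -9, -6]
*    [79, 54]
10   [79, 54, 10]
/    [79, 5]
-17  [79, 5, -17]

[79, 5, -17]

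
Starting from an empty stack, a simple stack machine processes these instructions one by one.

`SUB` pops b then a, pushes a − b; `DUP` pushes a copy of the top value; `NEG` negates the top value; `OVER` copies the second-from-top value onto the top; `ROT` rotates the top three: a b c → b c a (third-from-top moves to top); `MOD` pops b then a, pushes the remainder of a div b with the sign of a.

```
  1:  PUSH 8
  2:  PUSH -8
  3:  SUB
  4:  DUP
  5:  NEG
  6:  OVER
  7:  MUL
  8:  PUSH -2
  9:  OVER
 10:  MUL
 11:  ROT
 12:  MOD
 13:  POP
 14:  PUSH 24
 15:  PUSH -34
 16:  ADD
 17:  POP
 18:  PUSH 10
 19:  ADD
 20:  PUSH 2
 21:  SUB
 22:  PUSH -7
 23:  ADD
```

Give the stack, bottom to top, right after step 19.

PUSH 8   : 8
PUSH -8  : 8 -8
SUB      : 16
DUP      : 16 16
NEG      : 16 -16
OVER     : 16 -16 16
MUL      : 16 -256
PUSH -2  : 16 -256 -2
OVER     : 16 -256 -2 -256
MUL      : 16 -256 512
ROT      : -256 512 16
MOD      : -256 0
POP      : -256
PUSH 24  : -256 24
PUSH -34 : -256 24 -34
ADD      : -256 -10
POP      : -256
PUSH 10  : -256 10
ADD      : -246

[-246]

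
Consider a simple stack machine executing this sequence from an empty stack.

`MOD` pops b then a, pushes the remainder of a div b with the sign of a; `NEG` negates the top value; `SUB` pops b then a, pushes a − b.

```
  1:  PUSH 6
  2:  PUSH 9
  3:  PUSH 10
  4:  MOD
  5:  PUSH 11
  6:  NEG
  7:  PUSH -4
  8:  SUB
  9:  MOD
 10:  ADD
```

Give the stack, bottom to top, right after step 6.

PUSH 6  -> [6]
PUSH 9  -> [6, 9]
PUSH 10 -> [6, 9, 10]
MOD     -> [6, 9]
PUSH 11 -> [6, 9, 11]
NEG     -> [6, 9, -11]

[6, 9, -11]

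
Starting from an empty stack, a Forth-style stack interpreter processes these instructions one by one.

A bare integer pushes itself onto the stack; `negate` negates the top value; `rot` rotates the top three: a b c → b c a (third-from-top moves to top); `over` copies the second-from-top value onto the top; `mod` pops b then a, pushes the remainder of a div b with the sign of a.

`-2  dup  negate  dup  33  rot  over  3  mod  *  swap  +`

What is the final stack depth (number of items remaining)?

3

-2     -> -2
dup    -> -2 -2
negate -> -2 2
dup    -> -2 2 2
33     -> -2 2 2 33
rot    -> -2 2 33 2
over   -> -2 2 33 2 33
3      -> -2 2 33 2 33 3
mod    -> -2 2 33 2 0
*      -> -2 2 33 0
swap   -> -2 2 0 33
+      -> -2 2 33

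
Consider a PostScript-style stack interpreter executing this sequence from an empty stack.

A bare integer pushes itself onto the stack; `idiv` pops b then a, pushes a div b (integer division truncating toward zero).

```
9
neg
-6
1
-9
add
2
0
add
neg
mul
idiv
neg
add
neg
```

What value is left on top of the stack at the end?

9

9     9
neg   -9
-6    -9 -6
1     -9 -6 1
-9    -9 -6 1 -9
add   -9 -6 -8
2     -9 -6 -8 2
0     -9 -6 -8 2 0
add   -9 -6 -8 2
neg   -9 -6 -8 -2
mul   -9 -6 16
idiv  -9 0
neg   -9 0
add   -9
neg   9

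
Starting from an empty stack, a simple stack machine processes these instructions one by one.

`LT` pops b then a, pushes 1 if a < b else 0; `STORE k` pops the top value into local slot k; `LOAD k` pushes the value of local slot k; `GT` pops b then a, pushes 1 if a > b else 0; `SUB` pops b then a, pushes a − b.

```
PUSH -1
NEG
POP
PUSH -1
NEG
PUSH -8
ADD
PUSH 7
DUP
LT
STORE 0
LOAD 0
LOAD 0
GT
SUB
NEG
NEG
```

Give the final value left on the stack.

PUSH -1 → [-1]
NEG     → [1]
POP     → []
PUSH -1 → [-1]
NEG     → [1]
PUSH -8 → [1, -8]
ADD     → [-7]
PUSH 7  → [-7, 7]
DUP     → [-7, 7, 7]
LT      → [-7, 0]
STORE 0 → [-7]
LOAD 0  → [-7, 0]
LOAD 0  → [-7, 0, 0]
GT      → [-7, 0]
SUB     → [-7]
NEG     → [7]
NEG     → [-7]

-7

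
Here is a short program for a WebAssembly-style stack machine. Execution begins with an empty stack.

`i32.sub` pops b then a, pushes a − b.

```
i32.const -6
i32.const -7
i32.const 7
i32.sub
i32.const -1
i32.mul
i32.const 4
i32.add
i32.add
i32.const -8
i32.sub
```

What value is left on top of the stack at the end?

20

i32.const -6 -> -6
i32.const -7 -> -6 -7
i32.const 7  -> -6 -7 7
i32.sub      -> -6 -14
i32.const -1 -> -6 -14 -1
i32.mul      -> -6 14
i32.const 4  -> -6 14 4
i32.add      -> -6 18
i32.add      -> 12
i32.const -8 -> 12 -8
i32.sub      -> 20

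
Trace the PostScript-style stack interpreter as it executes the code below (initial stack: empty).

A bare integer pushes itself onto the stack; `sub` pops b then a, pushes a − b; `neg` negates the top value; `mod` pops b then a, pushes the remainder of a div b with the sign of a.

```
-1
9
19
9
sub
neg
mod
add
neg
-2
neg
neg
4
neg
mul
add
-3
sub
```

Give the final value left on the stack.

-1  → [-1]
9   → [-1, 9]
19  → [-1, 9, 19]
9   → [-1, 9, 19, 9]
sub → [-1, 9, 10]
neg → [-1, 9, -10]
mod → [-1, 9]
add → [8]
neg → [-8]
-2  → [-8, -2]
neg → [-8, 2]
neg → [-8, -2]
4   → [-8, -2, 4]
neg → [-8, -2, -4]
mul → [-8, 8]
add → [0]
-3  → [0, -3]
sub → [3]

3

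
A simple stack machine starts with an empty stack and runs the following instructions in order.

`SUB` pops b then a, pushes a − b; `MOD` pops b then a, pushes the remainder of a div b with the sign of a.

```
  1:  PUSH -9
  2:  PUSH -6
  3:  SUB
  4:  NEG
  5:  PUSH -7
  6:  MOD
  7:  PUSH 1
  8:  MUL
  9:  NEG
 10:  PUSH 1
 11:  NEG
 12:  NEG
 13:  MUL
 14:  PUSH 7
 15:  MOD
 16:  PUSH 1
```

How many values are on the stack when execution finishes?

2

PUSH -9 -> [-9]
PUSH -6 -> [-9, -6]
SUB     -> [-3]
NEG     -> [3]
PUSH -7 -> [3, -7]
MOD     -> [3]
PUSH 1  -> [3, 1]
MUL     -> [3]
NEG     -> [-3]
PUSH 1  -> [-3, 1]
NEG     -> [-3, -1]
NEG     -> [-3, 1]
MUL     -> [-3]
PUSH 7  -> [-3, 7]
MOD     -> [-3]
PUSH 1  -> [-3, 1]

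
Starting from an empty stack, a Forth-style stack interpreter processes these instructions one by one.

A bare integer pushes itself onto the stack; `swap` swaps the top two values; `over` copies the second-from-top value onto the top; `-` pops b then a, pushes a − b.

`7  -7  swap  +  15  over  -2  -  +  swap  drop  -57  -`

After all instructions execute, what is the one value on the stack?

7    → 7
-7   → 7 -7
swap → -7 7
+    → 0
15   → 0 15
over → 0 15 0
-2   → 0 15 0 -2
-    → 0 15 2
+    → 0 17
swap → 17 0
drop → 17
-57  → 17 -57
-    → 74

74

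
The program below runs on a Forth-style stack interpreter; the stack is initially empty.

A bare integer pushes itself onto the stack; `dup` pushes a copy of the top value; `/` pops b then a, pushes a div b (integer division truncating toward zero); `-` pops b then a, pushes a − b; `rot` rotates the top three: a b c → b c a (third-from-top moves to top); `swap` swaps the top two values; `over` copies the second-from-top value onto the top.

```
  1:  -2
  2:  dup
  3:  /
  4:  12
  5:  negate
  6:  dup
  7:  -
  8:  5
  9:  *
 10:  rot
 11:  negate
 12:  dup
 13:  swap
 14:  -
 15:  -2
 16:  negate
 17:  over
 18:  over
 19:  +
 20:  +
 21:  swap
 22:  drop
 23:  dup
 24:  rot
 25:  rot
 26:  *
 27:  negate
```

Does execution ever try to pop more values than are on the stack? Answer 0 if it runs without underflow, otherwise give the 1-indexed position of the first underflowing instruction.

-2     : [-2]
dup    : [-2, -2]
/      : [1]
12     : [1, 12]
negate : [1, -12]
dup    : [1, -12, -12]
-      : [1, 0]
5      : [1, 0, 5]
*      : [1, 0]
rot  — needs 3 operands, stack has 2 → underflow

10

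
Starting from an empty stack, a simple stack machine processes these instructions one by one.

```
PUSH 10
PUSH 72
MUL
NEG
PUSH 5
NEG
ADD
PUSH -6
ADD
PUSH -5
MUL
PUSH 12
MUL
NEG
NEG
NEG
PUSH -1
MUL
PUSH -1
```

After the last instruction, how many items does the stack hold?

2

PUSH 10 : 10
PUSH 72 : 10 72
MUL     : 720
NEG     : -720
PUSH 5  : -720 5
NEG     : -720 -5
ADD     : -725
PUSH -6 : -725 -6
ADD     : -731
PUSH -5 : -731 -5
MUL     : 3655
PUSH 12 : 3655 12
MUL     : 43860
NEG     : -43860
NEG     : 43860
NEG     : -43860
PUSH -1 : -43860 -1
MUL     : 43860
PUSH -1 : 43860 -1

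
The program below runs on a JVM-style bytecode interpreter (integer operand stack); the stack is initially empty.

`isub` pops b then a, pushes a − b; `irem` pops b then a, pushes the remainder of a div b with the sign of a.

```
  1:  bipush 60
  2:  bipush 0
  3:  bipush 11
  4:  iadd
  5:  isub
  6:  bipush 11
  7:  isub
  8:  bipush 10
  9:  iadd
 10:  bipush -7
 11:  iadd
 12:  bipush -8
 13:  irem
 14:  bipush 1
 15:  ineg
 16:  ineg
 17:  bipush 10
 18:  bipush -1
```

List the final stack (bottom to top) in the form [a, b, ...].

[1, 1, 10, -1]

bipush 60  60
bipush 0   60 0
bipush 11  60 0 11
iadd       60 11
isub       49
bipush 11  49 11
isub       38
bipush 10  38 10
iadd       48
bipush -7  48 -7
iadd       41
bipush -8  41 -8
irem       1
bipush 1   1 1
ineg       1 -1
ineg       1 1
bipush 10  1 1 10
bipush -1  1 1 10 -1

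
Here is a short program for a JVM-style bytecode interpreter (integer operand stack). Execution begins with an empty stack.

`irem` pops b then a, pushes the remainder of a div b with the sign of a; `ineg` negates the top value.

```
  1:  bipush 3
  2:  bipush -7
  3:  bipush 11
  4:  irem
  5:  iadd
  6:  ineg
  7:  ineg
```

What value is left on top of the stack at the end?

-4

bipush 3  -> 3
bipush -7 -> 3 -7
bipush 11 -> 3 -7 11
irem      -> 3 -7
iadd      -> -4
ineg      -> 4
ineg      -> -4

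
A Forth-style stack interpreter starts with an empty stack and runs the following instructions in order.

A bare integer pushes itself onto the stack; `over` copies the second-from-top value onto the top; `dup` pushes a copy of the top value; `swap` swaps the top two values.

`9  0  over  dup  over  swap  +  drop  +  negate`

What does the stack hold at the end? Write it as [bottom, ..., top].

[9, -9]

9      -> [9]
0      -> [9, 0]
over   -> [9, 0, 9]
dup    -> [9, 0, 9, 9]
over   -> [9, 0, 9, 9, 9]
swap   -> [9, 0, 9, 9, 9]
+      -> [9, 0, 9, 18]
drop   -> [9, 0, 9]
+      -> [9, 9]
negate -> [9, -9]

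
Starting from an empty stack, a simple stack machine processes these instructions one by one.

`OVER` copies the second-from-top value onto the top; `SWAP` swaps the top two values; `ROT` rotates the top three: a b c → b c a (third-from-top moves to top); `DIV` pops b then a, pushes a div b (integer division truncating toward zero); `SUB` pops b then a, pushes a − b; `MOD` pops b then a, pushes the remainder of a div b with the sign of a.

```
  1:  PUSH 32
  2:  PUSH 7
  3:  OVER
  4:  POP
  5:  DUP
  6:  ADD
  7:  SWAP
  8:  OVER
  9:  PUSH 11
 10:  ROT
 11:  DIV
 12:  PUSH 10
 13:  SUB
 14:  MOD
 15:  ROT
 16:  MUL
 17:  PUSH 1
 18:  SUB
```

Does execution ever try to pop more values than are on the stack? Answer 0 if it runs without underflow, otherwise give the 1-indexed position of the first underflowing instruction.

15

PUSH 32 : [32]
PUSH 7  : [32, 7]
OVER    : [32, 7, 32]
POP     : [32, 7]
DUP     : [32, 7, 7]
ADD     : [32, 14]
SWAP    : [14, 32]
OVER    : [14, 32, 14]
PUSH 11 : [14, 32, 14, 11]
ROT     : [14, 14, 11, 32]
DIV     : [14, 14, 0]
PUSH 10 : [14, 14, 0, 10]
SUB     : [14, 14, -10]
MOD     : [14, 4]
ROT  — needs 3 operands, stack has 2 → underflow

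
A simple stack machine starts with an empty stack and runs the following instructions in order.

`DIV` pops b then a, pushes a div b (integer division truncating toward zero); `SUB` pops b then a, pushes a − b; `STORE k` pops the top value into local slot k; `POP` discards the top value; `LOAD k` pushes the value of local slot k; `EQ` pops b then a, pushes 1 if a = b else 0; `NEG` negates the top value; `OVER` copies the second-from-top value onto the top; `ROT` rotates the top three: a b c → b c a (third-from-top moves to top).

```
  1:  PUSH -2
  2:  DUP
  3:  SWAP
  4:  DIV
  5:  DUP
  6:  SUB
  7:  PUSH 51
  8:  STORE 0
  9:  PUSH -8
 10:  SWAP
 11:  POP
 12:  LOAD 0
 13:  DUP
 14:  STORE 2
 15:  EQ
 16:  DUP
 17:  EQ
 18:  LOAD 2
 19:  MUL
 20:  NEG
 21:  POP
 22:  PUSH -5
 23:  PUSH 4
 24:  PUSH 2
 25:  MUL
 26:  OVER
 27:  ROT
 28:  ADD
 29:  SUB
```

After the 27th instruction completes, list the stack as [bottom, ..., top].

PUSH -2 → -2
DUP     → -2 -2
SWAP    → -2 -2
DIV     → 1
DUP     → 1 1
SUB     → 0
PUSH 51 → 0 51
STORE 0 → 0
PUSH -8 → 0 -8
SWAP    → -8 0
POP     → -8
LOAD 0  → -8 51
DUP     → -8 51 51
STORE 2 → -8 51
EQ      → 0
DUP     → 0 0
EQ      → 1
LOAD 2  → 1 51
MUL     → 51
NEG     → -51
POP     → (empty)
PUSH -5 → -5
PUSH 4  → -5 4
PUSH 2  → -5 4 2
MUL     → -5 8
OVER    → -5 8 -5
ROT     → 8 -5 -5

[8, -5, -5]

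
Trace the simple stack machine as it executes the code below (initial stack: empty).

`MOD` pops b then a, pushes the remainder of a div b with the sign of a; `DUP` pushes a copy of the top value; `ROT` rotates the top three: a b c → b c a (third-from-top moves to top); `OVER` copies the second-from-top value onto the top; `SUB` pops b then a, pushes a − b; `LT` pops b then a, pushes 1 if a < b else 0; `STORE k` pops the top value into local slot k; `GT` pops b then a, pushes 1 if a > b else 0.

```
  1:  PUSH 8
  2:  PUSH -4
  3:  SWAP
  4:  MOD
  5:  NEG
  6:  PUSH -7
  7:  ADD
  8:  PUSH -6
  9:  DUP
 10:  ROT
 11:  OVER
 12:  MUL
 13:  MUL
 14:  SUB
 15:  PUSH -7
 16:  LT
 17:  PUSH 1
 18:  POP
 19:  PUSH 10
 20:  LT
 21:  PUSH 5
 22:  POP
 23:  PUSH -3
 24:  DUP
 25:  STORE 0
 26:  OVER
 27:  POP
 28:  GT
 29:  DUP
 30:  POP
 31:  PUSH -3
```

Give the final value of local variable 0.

PUSH 8  : 8
PUSH -4 : 8 -4
SWAP    : -4 8
MOD     : -4
NEG     : 4
PUSH -7 : 4 -7
ADD     : -3
PUSH -6 : -3 -6
DUP     : -3 -6 -6
ROT     : -6 -6 -3
OVER    : -6 -6 -3 -6
MUL     : -6 -6 18
MUL     : -6 -108
SUB     : 102
PUSH -7 : 102 -7
LT      : 0
PUSH 1  : 0 1
POP     : 0
PUSH 10 : 0 10
LT      : 1
PUSH 5  : 1 5
POP     : 1
PUSH -3 : 1 -3
DUP     : 1 -3 -3
STORE 0 : 1 -3
OVER    : 1 -3 1
POP     : 1 -3
GT      : 1
DUP     : 1 1
POP     : 1
PUSH -3 : 1 -3

-3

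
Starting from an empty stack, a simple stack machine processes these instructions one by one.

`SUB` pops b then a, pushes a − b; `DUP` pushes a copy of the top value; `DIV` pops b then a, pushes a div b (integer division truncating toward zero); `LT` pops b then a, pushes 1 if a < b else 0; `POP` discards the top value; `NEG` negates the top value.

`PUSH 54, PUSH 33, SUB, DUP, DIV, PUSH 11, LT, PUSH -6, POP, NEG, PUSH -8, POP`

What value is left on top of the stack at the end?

PUSH 54  [54]
PUSH 33  [54, 33]
SUB      [21]
DUP      [21, 21]
DIV      [1]
PUSH 11  [1, 11]
LT       [1]
PUSH -6  [1, -6]
POP      [1]
NEG      [-1]
PUSH -8  [-1, -8]
POP      [-1]

-1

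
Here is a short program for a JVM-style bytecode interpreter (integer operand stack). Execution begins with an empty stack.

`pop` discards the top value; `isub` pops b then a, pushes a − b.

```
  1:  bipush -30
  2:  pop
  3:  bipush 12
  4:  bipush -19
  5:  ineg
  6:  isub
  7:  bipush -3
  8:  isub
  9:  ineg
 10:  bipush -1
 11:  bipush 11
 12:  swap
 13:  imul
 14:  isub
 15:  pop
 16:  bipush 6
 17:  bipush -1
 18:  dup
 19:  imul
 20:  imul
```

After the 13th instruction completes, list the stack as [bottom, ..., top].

bipush -30 → -30
pop        → (empty)
bipush 12  → 12
bipush -19 → 12 -19
ineg       → 12 19
isub       → -7
bipush -3  → -7 -3
isub       → -4
ineg       → 4
bipush -1  → 4 -1
bipush 11  → 4 -1 11
swap       → 4 11 -1
imul       → 4 -11

[4, -11]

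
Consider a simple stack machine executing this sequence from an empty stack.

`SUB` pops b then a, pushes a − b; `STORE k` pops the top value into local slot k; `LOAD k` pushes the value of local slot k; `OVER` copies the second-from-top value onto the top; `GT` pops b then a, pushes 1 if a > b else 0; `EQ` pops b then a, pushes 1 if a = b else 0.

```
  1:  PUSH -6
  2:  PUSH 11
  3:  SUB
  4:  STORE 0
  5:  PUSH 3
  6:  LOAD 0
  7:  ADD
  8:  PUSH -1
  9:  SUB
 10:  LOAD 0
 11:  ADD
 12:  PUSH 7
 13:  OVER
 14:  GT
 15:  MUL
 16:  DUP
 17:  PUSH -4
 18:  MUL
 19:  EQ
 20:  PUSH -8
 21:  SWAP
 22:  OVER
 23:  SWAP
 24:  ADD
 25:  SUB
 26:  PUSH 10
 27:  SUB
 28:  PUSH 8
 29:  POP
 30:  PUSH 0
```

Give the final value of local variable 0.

-17

PUSH -6 : -6
PUSH 11 : -6 11
SUB     : -17
STORE 0 : (empty)
PUSH 3  : 3
LOAD 0  : 3 -17
ADD     : -14
PUSH -1 : -14 -1
SUB     : -13
LOAD 0  : -13 -17
ADD     : -30
PUSH 7  : -30 7
OVER    : -30 7 -30
GT      : -30 1
MUL     : -30
DUP     : -30 -30
PUSH -4 : -30 -30 -4
MUL     : -30 120
EQ      : 0
PUSH -8 : 0 -8
SWAP    : -8 0
OVER    : -8 0 -8
SWAP    : -8 -8 0
ADD     : -8 -8
SUB     : 0
PUSH 10 : 0 10
SUB     : -10
PUSH 8  : -10 8
POP     : -10
PUSH 0  : -10 0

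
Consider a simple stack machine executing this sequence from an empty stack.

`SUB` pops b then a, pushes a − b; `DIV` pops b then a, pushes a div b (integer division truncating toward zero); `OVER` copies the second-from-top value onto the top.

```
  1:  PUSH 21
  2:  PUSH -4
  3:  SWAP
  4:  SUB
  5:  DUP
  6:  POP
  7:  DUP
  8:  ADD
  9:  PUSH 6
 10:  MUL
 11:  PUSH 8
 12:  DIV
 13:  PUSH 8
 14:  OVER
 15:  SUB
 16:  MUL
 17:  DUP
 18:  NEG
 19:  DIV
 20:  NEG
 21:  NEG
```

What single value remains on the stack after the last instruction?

PUSH 21 -> 21
PUSH -4 -> 21 -4
SWAP    -> -4 21
SUB     -> -25
DUP     -> -25 -25
POP     -> -25
DUP     -> -25 -25
ADD     -> -50
PUSH 6  -> -50 6
MUL     -> -300
PUSH 8  -> -300 8
DIV     -> -37
PUSH 8  -> -37 8
OVER    -> -37 8 -37
SUB     -> -37 45
MUL     -> -1665
DUP     -> -1665 -1665
NEG     -> -1665 1665
DIV     -> -1
NEG     -> 1
NEG     -> -1

-1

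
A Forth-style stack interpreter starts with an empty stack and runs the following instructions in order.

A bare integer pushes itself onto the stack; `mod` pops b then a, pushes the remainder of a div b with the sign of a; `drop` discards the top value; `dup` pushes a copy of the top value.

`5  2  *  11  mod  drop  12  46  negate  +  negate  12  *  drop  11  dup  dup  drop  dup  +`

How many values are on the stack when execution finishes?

5      : 5
2      : 5 2
*      : 10
11     : 10 11
mod    : 10
drop   : (empty)
12     : 12
46     : 12 46
negate : 12 -46
+      : -34
negate : 34
12     : 34 12
*      : 408
drop   : (empty)
11     : 11
dup    : 11 11
dup    : 11 11 11
drop   : 11 11
dup    : 11 11 11
+      : 11 22

2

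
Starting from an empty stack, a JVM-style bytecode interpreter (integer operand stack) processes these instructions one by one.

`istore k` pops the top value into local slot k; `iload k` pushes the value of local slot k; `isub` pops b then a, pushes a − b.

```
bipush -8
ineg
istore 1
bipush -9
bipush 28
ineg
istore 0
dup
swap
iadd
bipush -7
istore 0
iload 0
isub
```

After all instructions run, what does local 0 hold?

-7

bipush -8  -8
ineg       8
istore 1   (empty)
bipush -9  -9
bipush 28  -9 28
ineg       -9 -28
istore 0   -9
dup        -9 -9
swap       -9 -9
iadd       -18
bipush -7  -18 -7
istore 0   -18
iload 0    -18 -7
isub       -11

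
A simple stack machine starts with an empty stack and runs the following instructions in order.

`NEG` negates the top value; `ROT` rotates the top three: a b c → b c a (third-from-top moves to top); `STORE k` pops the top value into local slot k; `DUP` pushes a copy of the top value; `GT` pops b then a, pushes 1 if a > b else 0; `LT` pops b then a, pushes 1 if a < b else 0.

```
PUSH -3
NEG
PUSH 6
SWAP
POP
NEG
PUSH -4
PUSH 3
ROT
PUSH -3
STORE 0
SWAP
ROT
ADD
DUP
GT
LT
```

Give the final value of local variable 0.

-3

PUSH -3 : -3
NEG     : 3
PUSH 6  : 3 6
SWAP    : 6 3
POP     : 6
NEG     : -6
PUSH -4 : -6 -4
PUSH 3  : -6 -4 3
ROT     : -4 3 -6
PUSH -3 : -4 3 -6 -3
STORE 0 : -4 3 -6
SWAP    : -4 -6 3
ROT     : -6 3 -4
ADD     : -6 -1
DUP     : -6 -1 -1
GT      : -6 0
LT      : 1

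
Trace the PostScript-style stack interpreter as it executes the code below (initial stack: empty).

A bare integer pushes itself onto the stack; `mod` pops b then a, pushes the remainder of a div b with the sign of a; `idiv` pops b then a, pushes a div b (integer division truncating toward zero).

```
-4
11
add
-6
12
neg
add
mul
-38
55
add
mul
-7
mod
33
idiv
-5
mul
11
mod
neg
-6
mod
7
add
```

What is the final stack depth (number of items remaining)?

-4   : -4
11   : -4 11
add  : 7
-6   : 7 -6
12   : 7 -6 12
neg  : 7 -6 -12
add  : 7 -18
mul  : -126
-38  : -126 -38
55   : -126 -38 55
add  : -126 17
mul  : -2142
-7   : -2142 -7
mod  : 0
33   : 0 33
idiv : 0
-5   : 0 -5
mul  : 0
11   : 0 11
mod  : 0
neg  : 0
-6   : 0 -6
mod  : 0
7    : 0 7
add  : 7

1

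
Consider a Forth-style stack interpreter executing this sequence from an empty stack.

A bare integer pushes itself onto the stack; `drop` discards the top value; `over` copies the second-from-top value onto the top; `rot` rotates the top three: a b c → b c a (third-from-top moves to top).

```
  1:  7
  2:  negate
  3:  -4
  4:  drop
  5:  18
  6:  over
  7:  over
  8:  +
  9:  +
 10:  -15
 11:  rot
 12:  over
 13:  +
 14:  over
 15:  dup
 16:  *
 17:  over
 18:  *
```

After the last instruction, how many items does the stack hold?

4

7      -> [7]
negate -> [-7]
-4     -> [-7, -4]
drop   -> [-7]
18     -> [-7, 18]
over   -> [-7, 18, -7]
over   -> [-7, 18, -7, 18]
+      -> [-7, 18, 11]
+      -> [-7, 29]
-15    -> [-7, 29, -15]
rot    -> [29, -15, -7]
over   -> [29, -15, -7, -15]
+      -> [29, -15, -22]
over   -> [29, -15, -22, -15]
dup    -> [29, -15, -22, -15, -15]
*      -> [29, -15, -22, 225]
over   -> [29, -15, -22, 225, -22]
*      -> [29, -15, -22, -4950]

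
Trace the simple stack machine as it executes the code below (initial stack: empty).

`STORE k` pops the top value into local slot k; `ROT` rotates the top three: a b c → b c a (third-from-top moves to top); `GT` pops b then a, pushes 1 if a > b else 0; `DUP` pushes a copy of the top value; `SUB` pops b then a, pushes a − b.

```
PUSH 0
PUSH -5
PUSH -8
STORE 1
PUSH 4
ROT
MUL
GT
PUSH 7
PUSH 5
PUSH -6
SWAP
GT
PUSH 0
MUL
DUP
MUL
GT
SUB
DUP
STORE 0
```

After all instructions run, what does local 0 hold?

-1

PUSH 0  → 0
PUSH -5 → 0 -5
PUSH -8 → 0 -5 -8
STORE 1 → 0 -5
PUSH 4  → 0 -5 4
ROT     → -5 4 0
MUL     → -5 0
GT      → 0
PUSH 7  → 0 7
PUSH 5  → 0 7 5
PUSH -6 → 0 7 5 -6
SWAP    → 0 7 -6 5
GT      → 0 7 0
PUSH 0  → 0 7 0 0
MUL     → 0 7 0
DUP     → 0 7 0 0
MUL     → 0 7 0
GT      → 0 1
SUB     → -1
DUP     → -1 -1
STORE 0 → -1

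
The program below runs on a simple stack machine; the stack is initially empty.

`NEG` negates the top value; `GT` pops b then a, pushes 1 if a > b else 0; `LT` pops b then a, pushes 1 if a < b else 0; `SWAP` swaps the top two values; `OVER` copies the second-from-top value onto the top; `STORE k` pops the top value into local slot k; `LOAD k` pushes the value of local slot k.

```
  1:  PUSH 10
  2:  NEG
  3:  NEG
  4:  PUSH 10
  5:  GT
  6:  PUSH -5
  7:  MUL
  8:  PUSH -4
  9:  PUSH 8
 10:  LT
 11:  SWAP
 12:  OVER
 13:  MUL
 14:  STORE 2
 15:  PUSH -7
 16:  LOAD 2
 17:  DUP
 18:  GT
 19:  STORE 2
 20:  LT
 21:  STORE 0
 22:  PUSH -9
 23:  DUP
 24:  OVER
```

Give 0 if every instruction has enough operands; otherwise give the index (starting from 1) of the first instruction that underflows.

PUSH 10 : [10]
NEG     : [-10]
NEG     : [10]
PUSH 10 : [10, 10]
GT      : [0]
PUSH -5 : [0, -5]
MUL     : [0]
PUSH -4 : [0, -4]
PUSH 8  : [0, -4, 8]
LT      : [0, 1]
SWAP    : [1, 0]
OVER    : [1, 0, 1]
MUL     : [1, 0]
STORE 2 : [1]
PUSH -7 : [1, -7]
LOAD 2  : [1, -7, 0]
DUP     : [1, -7, 0, 0]
GT      : [1, -7, 0]
STORE 2 : [1, -7]
LT      : [0]
STORE 0 : []
PUSH -9 : [-9]
DUP     : [-9, -9]
OVER    : [-9, -9, -9]

0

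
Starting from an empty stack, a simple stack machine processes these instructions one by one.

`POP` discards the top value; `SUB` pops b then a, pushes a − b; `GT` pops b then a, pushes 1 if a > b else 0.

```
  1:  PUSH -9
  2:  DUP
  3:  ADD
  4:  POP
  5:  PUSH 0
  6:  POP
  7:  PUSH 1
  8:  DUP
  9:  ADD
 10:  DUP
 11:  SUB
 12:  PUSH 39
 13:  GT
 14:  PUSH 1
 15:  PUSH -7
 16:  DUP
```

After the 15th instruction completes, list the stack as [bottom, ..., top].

[0, 1, -7]

PUSH -9 -> [-9]
DUP     -> [-9, -9]
ADD     -> [-18]
POP     -> []
PUSH 0  -> [0]
POP     -> []
PUSH 1  -> [1]
DUP     -> [1, 1]
ADD     -> [2]
DUP     -> [2, 2]
SUB     -> [0]
PUSH 39 -> [0, 39]
GT      -> [0]
PUSH 1  -> [0, 1]
PUSH -7 -> [0, 1, -7]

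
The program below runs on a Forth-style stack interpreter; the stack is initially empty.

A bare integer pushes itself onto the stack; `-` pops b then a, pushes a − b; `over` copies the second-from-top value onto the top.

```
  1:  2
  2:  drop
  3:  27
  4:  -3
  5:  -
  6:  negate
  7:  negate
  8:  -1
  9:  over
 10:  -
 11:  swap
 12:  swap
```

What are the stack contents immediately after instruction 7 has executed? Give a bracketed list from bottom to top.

2      : [2]
drop   : []
27     : [27]
-3     : [27, -3]
-      : [30]
negate : [-30]
negate : [30]

[30]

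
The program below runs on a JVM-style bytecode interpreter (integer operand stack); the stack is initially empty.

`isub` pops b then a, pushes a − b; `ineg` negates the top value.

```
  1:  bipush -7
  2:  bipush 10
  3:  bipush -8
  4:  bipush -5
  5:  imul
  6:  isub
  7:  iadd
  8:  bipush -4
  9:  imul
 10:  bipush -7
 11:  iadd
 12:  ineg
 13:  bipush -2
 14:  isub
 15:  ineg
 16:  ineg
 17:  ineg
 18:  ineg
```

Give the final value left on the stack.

bipush -7  -7
bipush 10  -7 10
bipush -8  -7 10 -8
bipush -5  -7 10 -8 -5
imul       -7 10 40
isub       -7 -30
iadd       -37
bipush -4  -37 -4
imul       148
bipush -7  148 -7
iadd       141
ineg       -141
bipush -2  -141 -2
isub       -139
ineg       139
ineg       -139
ineg       139
ineg       -139

-139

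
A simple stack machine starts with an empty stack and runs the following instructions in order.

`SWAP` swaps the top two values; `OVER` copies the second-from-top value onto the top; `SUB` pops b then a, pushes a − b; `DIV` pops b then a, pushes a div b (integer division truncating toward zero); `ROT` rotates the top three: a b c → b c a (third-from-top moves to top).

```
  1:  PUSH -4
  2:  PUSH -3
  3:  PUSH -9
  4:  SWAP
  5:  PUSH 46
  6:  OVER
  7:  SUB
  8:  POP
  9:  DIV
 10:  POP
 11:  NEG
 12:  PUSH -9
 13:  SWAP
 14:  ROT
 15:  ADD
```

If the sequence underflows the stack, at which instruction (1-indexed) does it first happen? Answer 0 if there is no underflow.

14

PUSH -4 -> -4
PUSH -3 -> -4 -3
PUSH -9 -> -4 -3 -9
SWAP    -> -4 -9 -3
PUSH 46 -> -4 -9 -3 46
OVER    -> -4 -9 -3 46 -3
SUB     -> -4 -9 -3 49
POP     -> -4 -9 -3
DIV     -> -4 3
POP     -> -4
NEG     -> 4
PUSH -9 -> 4 -9
SWAP    -> -9 4
ROT  — needs 3 operands, stack has 2 → underflow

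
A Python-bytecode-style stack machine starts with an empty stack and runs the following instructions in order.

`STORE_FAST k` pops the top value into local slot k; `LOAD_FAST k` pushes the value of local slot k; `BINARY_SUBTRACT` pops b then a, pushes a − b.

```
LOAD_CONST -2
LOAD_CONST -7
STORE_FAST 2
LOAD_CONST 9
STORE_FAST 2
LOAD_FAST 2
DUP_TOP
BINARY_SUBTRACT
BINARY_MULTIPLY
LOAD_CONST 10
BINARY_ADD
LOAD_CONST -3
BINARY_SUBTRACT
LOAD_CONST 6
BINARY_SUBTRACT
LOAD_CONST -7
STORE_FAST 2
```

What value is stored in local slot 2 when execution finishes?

LOAD_CONST -2   : [-2]
LOAD_CONST -7   : [-2, -7]
STORE_FAST 2    : [-2]
LOAD_CONST 9    : [-2, 9]
STORE_FAST 2    : [-2]
LOAD_FAST 2     : [-2, 9]
DUP_TOP         : [-2, 9, 9]
BINARY_SUBTRACT : [-2, 0]
BINARY_MULTIPLY : [0]
LOAD_CONST 10   : [0, 10]
BINARY_ADD      : [10]
LOAD_CONST -3   : [10, -3]
BINARY_SUBTRACT : [13]
LOAD_CONST 6    : [13, 6]
BINARY_SUBTRACT : [7]
LOAD_CONST -7   : [7, -7]
STORE_FAST 2    : [7]

-7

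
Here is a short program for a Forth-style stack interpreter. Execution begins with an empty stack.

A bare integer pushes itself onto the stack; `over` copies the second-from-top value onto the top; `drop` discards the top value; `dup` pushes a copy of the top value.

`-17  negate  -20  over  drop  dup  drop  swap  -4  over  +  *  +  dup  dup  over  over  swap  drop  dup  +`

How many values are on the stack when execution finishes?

4

-17    : [-17]
negate : [17]
-20    : [17, -20]
over   : [17, -20, 17]
drop   : [17, -20]
dup    : [17, -20, -20]
drop   : [17, -20]
swap   : [-20, 17]
-4     : [-20, 17, -4]
over   : [-20, 17, -4, 17]
+      : [-20, 17, 13]
*      : [-20, 221]
+      : [201]
dup    : [201, 201]
dup    : [201, 201, 201]
over   : [201, 201, 201, 201]
over   : [201, 201, 201, 201, 201]
swap   : [201, 201, 201, 201, 201]
drop   : [201, 201, 201, 201]
dup    : [201, 201, 201, 201, 201]
+      : [201, 201, 201, 402]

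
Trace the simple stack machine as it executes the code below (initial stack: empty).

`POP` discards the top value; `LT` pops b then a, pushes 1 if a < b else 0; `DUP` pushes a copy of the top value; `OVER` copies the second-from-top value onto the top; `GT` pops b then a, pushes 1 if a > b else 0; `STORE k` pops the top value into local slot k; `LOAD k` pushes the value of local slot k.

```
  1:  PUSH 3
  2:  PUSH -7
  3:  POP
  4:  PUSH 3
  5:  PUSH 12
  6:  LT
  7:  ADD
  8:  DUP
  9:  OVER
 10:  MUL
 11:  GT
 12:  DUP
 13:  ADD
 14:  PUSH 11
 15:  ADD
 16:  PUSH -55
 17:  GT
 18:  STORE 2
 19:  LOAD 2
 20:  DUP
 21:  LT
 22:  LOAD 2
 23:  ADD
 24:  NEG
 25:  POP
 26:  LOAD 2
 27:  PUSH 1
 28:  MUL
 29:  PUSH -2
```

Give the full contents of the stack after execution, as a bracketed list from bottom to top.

PUSH 3    [3]
PUSH -7   [3, -7]
POP       [3]
PUSH 3    [3, 3]
PUSH 12   [3, 3, 12]
LT        [3, 1]
ADD       [4]
DUP       [4, 4]
OVER      [4, 4, 4]
MUL       [4, 16]
GT        [0]
DUP       [0, 0]
ADD       [0]
PUSH 11   [0, 11]
ADD       [11]
PUSH -55  [11, -55]
GT        [1]
STORE 2   []
LOAD 2    [1]
DUP       [1, 1]
LT        [0]
LOAD 2    [0, 1]
ADD       [1]
NEG       [-1]
POP       []
LOAD 2    [1]
PUSH 1    [1, 1]
MUL       [1]
PUSH -2   [1, -2]

[1, -2]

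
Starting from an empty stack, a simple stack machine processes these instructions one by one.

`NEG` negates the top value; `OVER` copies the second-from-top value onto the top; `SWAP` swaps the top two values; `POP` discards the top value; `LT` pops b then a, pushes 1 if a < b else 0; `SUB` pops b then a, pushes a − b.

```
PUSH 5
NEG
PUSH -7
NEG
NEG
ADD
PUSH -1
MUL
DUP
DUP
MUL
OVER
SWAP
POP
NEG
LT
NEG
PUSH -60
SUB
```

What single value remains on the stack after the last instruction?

PUSH 5   -> 5
NEG      -> -5
PUSH -7  -> -5 -7
NEG      -> -5 7
NEG      -> -5 -7
ADD      -> -12
PUSH -1  -> -12 -1
MUL      -> 12
DUP      -> 12 12
DUP      -> 12 12 12
MUL      -> 12 144
OVER     -> 12 144 12
SWAP     -> 12 12 144
POP      -> 12 12
NEG      -> 12 -12
LT       -> 0
NEG      -> 0
PUSH -60 -> 0 -60
SUB      -> 60

60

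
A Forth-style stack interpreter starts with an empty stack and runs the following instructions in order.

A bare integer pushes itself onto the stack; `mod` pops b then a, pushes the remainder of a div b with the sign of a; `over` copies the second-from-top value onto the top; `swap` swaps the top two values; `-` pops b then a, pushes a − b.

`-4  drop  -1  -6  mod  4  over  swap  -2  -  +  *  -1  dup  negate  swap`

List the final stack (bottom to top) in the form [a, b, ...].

-4      [-4]
drop    []
-1      [-1]
-6      [-1, -6]
mod     [-1]
4       [-1, 4]
over    [-1, 4, -1]
swap    [-1, -1, 4]
-2      [-1, -1, 4, -2]
-       [-1, -1, 6]
+       [-1, 5]
*       [-5]
-1      [-5, -1]
dup     [-5, -1, -1]
negate  [-5, -1, 1]
swap    [-5, 1, -1]

[-5, 1, -1]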